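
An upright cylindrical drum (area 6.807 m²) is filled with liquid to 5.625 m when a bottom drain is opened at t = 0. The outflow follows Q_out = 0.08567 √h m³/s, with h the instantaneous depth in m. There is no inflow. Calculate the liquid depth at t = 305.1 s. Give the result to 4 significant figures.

A dh/dt = −Q_out = −0.08567 √h.
This is separable: 2 d(√h)/dt = −0.08567/A, so √h = √h₀ − (0.08567/(2A)) t.
√h = √5.625 − 0.08567·305.1/(2·6.807) = 2.37171 − 1.91993 = 0.451779.
h = 0.451779² = 0.204104 m.

0.2041 m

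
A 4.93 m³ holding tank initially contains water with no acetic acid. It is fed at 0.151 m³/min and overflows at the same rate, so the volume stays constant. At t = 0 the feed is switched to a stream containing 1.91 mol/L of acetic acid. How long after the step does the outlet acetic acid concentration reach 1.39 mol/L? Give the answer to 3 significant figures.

42.5 min

Mass balance on the solute (V constant): V dC/dt = Q(C_in − C), so τ = V/Q = 32.649 min.
C(t) = C_in + (C₀ − C_in) e^(−t/τ). Set C = 1.39 and solve for t:
e^(−t/τ) = (C − C_in)/(C₀ − C_in) = (1.39 − 1.91)/(0 − 1.91) = 0.27225
t = −τ ln(…) = 32.649 × 1.3010 = 42.477 min.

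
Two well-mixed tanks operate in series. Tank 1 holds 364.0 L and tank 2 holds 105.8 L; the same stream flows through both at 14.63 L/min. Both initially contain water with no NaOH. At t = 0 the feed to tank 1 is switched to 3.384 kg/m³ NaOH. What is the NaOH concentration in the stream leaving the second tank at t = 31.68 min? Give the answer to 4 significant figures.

2.066 kg/m³

Species balance on tank i: dCᵢ/dt = (Cᵢ₋₁ − Cᵢ)/τᵢ with τᵢ = Vᵢ/Q.
τ₁ = 364.0/14.63 = 24.8804 min; τ₂ = 105.8/14.63 = 7.23172 min.
Solving the cascade with C₁(0)=C₂(0)=0 gives C₂(t) = C_in[1 − (τ₁ e^(−t/τ₁) − τ₂ e^(−t/τ₂))/(τ₁ − τ₂)].
At t = 31.68: e^(−t/τ₁) = 0.279909, e^(−t/τ₂) = 0.0125166.
C₂ = 3.384·[1 − (24.8804·0.279909 − 7.23172·0.0125166)/(17.6487)] = 3.384·0.610525 = 2.06602 kg/m³.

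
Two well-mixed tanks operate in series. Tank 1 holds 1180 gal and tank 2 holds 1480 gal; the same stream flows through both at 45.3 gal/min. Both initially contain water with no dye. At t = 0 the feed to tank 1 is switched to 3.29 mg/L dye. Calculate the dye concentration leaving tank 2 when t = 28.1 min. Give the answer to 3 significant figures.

0.822 mg/L

Time constants: τᵢ = Vᵢ/Q for each well-mixed tank.
τ₁ = 1180/45.3 = 26.049 min; τ₂ = 1480/45.3 = 32.671 min.
Solving the cascade with C₁(0)=C₂(0)=0 gives C₂(t) = C_in[1 − (τ₁ e^(−t/τ₁) − τ₂ e^(−t/τ₂))/(τ₁ − τ₂)].
At t = 28.1: e^(−t/τ₁) = 0.34002, e^(−t/τ₂) = 0.42312.
C₂ = 3.29·[1 − (26.049·0.34002 − 32.671·0.42312)/(-6.6225)] = 3.29·0.24999 = 0.82247 mg/L.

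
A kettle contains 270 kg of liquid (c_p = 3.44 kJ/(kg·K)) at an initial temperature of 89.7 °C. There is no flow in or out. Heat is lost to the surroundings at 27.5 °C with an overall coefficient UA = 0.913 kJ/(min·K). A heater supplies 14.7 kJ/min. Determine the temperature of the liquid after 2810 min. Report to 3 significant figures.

46.5 °C

M c_p dT/dt = −UA(T − T_amb) + Q̇.
dT/dt = (T_ss − T)/τ with T_ss = T_amb + Q̇/UA = 27.5 + 14.7/0.913 = 43.601 °C, τ = M c_p/UA = 270·3.44/0.913 = 1017.3 min.
Solution: T(t) = T_ss + (T₀ − T_ss) e^(−t/τ).
T(2810) = 43.601 + (46.099)·0.063153 = 46.512 °C.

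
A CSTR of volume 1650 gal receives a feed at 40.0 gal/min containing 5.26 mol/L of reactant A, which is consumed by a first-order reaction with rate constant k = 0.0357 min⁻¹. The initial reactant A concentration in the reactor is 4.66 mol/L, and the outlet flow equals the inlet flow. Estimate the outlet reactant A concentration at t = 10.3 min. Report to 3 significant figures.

V dC/dt = Q(C_in − C) − k V C.
This is linear with rate a = Q/V + k = 0.059942 min⁻¹.
C_ss = Q C_in/(Q + kV) = 2.1273 mol/L; C(t) = C_ss + (C₀ − C_ss) e^(−a t).
C(10.3) = 2.1273 + (2.5327)·e^(−0.059942·10.3) = 2.1273 + (2.5327)·0.53934 = 3.4933 mol/L.

3.49 mol/L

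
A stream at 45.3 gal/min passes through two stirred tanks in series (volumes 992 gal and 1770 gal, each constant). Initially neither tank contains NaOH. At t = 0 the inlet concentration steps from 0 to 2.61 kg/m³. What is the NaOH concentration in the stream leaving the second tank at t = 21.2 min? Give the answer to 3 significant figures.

0.423 kg/m³

Time constants: τᵢ = Vᵢ/Q for each well-mixed tank.
τ₁ = 992/45.3 = 21.898 min; τ₂ = 1770/45.3 = 39.073 min.
Tank 1: C₁ = C_in(1 − e^(−t/τ₁)). Tank 2 (τ₁ ≠ τ₂): C₂ = C_in[1 − (τ₁ e^(−t/τ₁) − τ₂ e^(−t/τ₂))/(τ₁ − τ₂)].
At t = 21.2: e^(−t/τ₁) = 0.37980, e^(−t/τ₂) = 0.58125.
C₂ = 2.61·[1 − (21.898·0.37980 − 39.073·0.58125)/(-17.174)] = 2.61·0.16189 = 0.42254 kg/m³.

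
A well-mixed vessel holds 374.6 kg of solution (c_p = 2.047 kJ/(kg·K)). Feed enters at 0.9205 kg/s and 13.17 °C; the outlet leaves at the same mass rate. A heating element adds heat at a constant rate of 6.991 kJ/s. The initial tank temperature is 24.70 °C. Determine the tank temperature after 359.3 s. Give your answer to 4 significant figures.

20.11 °C

M c_p dT/dt = ṁ c_p (T_in − T) + Q̇.
τ = M/ṁ = 406.953 s; T_ss = T_in + Q̇/(ṁ c_p) = 13.17 + 6.991/(0.9205·2.047) = 16.8802 °C.
Integrating: T(t) = T_ss + (T₀ − T_ss) e^(−t/τ).
T(359.3) = 16.8802 + (7.81980)·e^(−359.3/406.953) = 16.8802 + (7.81980)·0.413580 = 20.1143 °C.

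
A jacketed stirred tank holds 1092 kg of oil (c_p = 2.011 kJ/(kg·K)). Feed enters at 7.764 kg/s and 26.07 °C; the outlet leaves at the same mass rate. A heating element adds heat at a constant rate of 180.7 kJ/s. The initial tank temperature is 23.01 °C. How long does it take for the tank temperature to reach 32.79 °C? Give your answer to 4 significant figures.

M c_p dT/dt = ṁ c_p (T_in − T) + Q̇.
τ = M/ṁ = 140.649 s; T_ss = T_in + Q̇/(ṁ c_p) = 37.6434 °C.
T(t) = T_ss + (T₀ − T_ss) e^(−t/τ). Set T = 32.79:
e^(−t/τ) = (32.79 − 37.6434)/(23.01 − 37.6434) = 0.331665
t = −140.649 · ln(0.331665) = 155.224 s.

155.2 s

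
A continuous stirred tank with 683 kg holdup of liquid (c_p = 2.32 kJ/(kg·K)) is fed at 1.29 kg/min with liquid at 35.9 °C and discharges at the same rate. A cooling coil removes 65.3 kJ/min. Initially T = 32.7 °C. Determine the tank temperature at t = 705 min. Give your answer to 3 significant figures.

M c_p dT/dt = ṁ c_p (T_in − T) − Q̇.
τ = M/ṁ = 529.46 min; T_ss = T_in − Q̇/(ṁ c_p) = 35.9 − 65.3/(1.29·2.32) = 14.081 °C.
Solution: T(t) = T_ss + (T₀ − T_ss) e^(−t/τ).
T(705) = 14.081 + (18.619)·e^(−705/529.46) = 14.081 + (18.619)·0.26407 = 18.998 °C.

19.0 °C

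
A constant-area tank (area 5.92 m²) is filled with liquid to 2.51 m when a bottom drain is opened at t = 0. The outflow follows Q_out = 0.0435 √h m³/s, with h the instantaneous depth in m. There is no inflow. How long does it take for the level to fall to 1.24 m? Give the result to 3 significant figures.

128 s

Accumulation of liquid (constant cross-section A): A dh/dt = −0.0435 √h.
Separate and integrate: 2(√h − √h₀) = −(0.0435/A) t.
t = 2A(√h₀ − √h)/0.0435 = 2·5.92·(√2.51 − √1.24)/0.0435
  = 11.840 × (1.5843 − 1.1136) / 0.0435 = 128.13 s.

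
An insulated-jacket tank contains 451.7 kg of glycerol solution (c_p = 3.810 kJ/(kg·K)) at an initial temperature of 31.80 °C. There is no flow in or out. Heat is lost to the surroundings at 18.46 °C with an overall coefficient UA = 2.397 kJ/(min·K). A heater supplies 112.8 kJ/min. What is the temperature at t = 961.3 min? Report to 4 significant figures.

56.68 °C

M c_p dT/dt = −UA(T − T_amb) + Q̇.
dT/dt = (T_ss − T)/τ with T_ss = T_amb + Q̇/UA = 18.46 + 112.8/2.397 = 65.5188 °C, τ = M c_p/UA = 451.7·3.810/2.397 = 717.971 min.
Solution: T(t) = T_ss + (T₀ − T_ss) e^(−t/τ).
T(961.3) = 65.5188 + (-33.7188)·0.262131 = 56.6801 °C.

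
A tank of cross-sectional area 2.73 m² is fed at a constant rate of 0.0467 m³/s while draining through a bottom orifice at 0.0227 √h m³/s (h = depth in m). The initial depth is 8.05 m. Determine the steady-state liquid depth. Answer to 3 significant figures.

4.23 m

Mass balance (ρ constant): A dh/dt = Q_in − 0.0227 √h. At steady state dh/dt = 0:
Q_in = 0.0227 √h_ss ⇒ √h_ss = 0.0467/0.0227 = 2.0573.
h_ss = 2.0573² = 4.2324 m. (Since h₀ = 8.05 m > h_ss, the level will fall toward this value.)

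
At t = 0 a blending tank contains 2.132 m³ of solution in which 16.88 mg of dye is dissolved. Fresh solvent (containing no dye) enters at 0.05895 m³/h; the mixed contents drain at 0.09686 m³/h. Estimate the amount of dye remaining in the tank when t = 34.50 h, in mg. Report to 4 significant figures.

1.488 mg

Let m(t) be the amount of dye. Volume: V(t) = V₀ + (Q_in − Q_out) t = 2.132 − 0.0379100 t; V(34.50) = 0.824105 m³.
Solute balance: dm/dt = 0 − Q_out C = −Q_out m/V(t).
Separate: dm/m = −Q_out dt/V(t) ⇒ ln(m/m₀) = −(Q_out/(Q_in−Q_out)) ln(V/V₀).
m = m₀ (V₀/V)^(Q_out/(Q_in−Q_out)) = 16.88 × (2.132/0.824105)^(-2.55500) = 1.48819 mg.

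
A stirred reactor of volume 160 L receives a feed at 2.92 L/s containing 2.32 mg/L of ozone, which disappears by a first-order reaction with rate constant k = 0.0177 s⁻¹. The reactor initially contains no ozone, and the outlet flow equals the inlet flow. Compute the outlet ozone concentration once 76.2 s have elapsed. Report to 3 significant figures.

1.10 mg/L

Species balance: V dC/dt = Q C_in − Q C − k V C.
dC/dt = (Q/V) C_in − (Q/V + k) C; effective rate a = Q/V + k = 0.018250 + 0.0177 = 0.035950 s⁻¹.
C_ss = Q C_in/(Q + kV) = 1.1777 mg/L; C(t) = C_ss + (C₀ − C_ss) e^(−a t).
C(76.2) = 1.1777 + (-1.1777)·e^(−0.035950·76.2) = 1.1777 + (-1.1777)·0.064610 = 1.1017 mg/L.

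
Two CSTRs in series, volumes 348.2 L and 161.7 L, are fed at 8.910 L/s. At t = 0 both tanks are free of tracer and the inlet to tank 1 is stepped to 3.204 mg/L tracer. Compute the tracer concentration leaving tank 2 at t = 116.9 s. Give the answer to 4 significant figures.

Species balance on tank i: dCᵢ/dt = (Cᵢ₋₁ − Cᵢ)/τᵢ with τᵢ = Vᵢ/Q.
τ₁ = 348.2/8.910 = 39.0797 s; τ₂ = 161.7/8.910 = 18.1481 s.
Solving the cascade with C₁(0)=C₂(0)=0 gives C₂(t) = C_in[1 − (τ₁ e^(−t/τ₁) − τ₂ e^(−t/τ₂))/(τ₁ − τ₂)].
At t = 116.9: e^(−t/τ₁) = 0.0502209, e^(−t/τ₂) = 0.00159413.
C₂ = 3.204·[1 − (39.0797·0.0502209 − 18.1481·0.00159413)/(20.9315)] = 3.204·0.907619 = 2.90801 mg/L.

2.908 mg/L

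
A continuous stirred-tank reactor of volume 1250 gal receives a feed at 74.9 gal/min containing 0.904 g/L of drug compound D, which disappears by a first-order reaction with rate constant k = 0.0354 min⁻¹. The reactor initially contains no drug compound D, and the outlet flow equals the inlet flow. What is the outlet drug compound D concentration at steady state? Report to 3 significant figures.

Accumulation = in − out − consumed: V dC/dt = Q C_in − Q C − k V C.
Steady state (dC/dt = 0): C_ss = Q C_in/(Q + kV) = C_in/(1 + kV/Q).
C_ss = 74.9·0.904/(74.9 + 0.0354·1250) = 67.710/119.15 = 0.56827 g/L.

0.568 g/L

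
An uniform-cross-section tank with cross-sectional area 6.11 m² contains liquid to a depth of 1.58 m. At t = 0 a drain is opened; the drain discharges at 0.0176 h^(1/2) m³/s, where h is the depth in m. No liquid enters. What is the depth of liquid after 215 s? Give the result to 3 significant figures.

0.897 m

A dh/dt = −Q_out = −0.0176 √h.
Separate and integrate: 2(√h − √h₀) = −(0.0176/A) t.
√h = √1.58 − 0.0176·215/(2·6.11) = 1.2570 − 0.30966 = 0.94732.
h = 0.94732² = 0.89742 m.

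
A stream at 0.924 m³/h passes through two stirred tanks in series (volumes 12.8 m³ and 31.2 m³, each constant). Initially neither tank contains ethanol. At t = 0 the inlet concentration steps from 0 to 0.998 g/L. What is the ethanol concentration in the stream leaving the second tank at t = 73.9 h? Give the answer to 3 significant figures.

Each tank obeys Vᵢ dCᵢ/dt = Q(Cᵢ₋₁ − Cᵢ), so τᵢ = Vᵢ/Q.
τ₁ = 12.8/0.924 = 13.853 h; τ₂ = 31.2/0.924 = 33.766 h.
Tank 1: C₁ = C_in(1 − e^(−t/τ₁)). Tank 2 (τ₁ ≠ τ₂): C₂ = C_in[1 − (τ₁ e^(−t/τ₁) − τ₂ e^(−t/τ₂))/(τ₁ − τ₂)].
At t = 73.9: e^(−t/τ₁) = 0.0048216, e^(−t/τ₂) = 0.11208.
C₂ = 0.998·[1 − (13.853·0.0048216 − 33.766·0.11208)/(-19.913)] = 0.998·0.81331 = 0.81169 g/L.

0.812 g/L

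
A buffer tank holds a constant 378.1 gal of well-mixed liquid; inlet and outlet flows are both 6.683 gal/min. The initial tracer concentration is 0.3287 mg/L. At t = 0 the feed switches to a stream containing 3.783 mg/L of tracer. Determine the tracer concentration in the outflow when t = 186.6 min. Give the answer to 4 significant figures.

3.655 mg/L

Mass balance on the solute (V constant): V dC/dt = Q(C_in − C).
Rewrite as dC/dt + C/τ = C_in/τ, τ = V/Q = 56.5764 min.
This is linear first-order; C(t) = C_in + (C₀ − C_in) e^(−t/τ).
C(186.6) = 3.783 + (0.3287 − 3.783)·e^(−186.6/56.5764) = 3.783 + (-3.45430)·0.0369498 = 3.65536 mg/L.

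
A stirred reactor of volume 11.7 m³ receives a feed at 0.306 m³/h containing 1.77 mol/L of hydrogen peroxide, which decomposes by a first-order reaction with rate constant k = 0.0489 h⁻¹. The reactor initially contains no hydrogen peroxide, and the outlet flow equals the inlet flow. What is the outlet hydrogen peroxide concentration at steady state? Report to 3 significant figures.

Species balance: V dC/dt = Q C_in − Q C − k V C.
At steady state: 0 = Q C_in − (Q + kV) C_ss, so C_ss = Q C_in/(Q + kV).
C_ss = 0.306·1.77/(0.306 + 0.0489·11.7) = 0.54162/0.87813 = 0.61679 mol/L.

0.617 mol/L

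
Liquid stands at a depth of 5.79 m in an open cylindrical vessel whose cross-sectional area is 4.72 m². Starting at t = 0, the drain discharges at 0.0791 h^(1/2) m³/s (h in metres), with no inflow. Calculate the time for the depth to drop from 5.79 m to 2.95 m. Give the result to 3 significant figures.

82.2 s

With no inflow, A dh/dt = −0.0791 √h.
∫ h^(−1/2) dh = −(0.0791/A) ∫ dt, giving 2√h = 2√h₀ − (0.0791/A) t.
t = 2A(√h₀ − √h)/0.0791 = 2·4.72·(√5.79 − √2.95)/0.0791
  = 9.4400 × (2.4062 − 1.7176) / 0.0791 = 82.190 s.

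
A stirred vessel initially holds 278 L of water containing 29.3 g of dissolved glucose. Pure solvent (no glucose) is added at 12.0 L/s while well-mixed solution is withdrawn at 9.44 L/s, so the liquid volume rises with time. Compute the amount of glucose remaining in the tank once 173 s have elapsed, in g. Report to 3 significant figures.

Total volume: dV/dt = Q_in − Q_out = 2.5600 L/s, so V(t) = 278 + 2.5600 t and V(173) = 720.88 L.
No glucose enters, so dm/dt = −Q_out · (m/V).
dm/m = −Q_out dt/(V₀ + 2.5600 t); integrating gives ln(m/m₀) = −(Q_out/(Q_in−Q_out)) ln(V/V₀).
m = m₀ (V₀/V)^(Q_out/(Q_in−Q_out)) = 29.3 × (278/720.88)^(3.6875) = 0.87280 g.

0.873 g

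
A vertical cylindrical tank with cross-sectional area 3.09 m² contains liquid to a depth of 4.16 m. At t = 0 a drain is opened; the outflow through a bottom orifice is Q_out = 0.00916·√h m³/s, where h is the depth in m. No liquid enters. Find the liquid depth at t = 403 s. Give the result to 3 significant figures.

Volume balance on the tank: A dh/dt = −0.00916 √h.
Separate and integrate: 2(√h − √h₀) = −(0.00916/A) t.
√h = √4.16 − 0.00916·403/(2·3.09) = 2.0396 − 0.59733 = 1.4423.
h = 1.4423² = 2.0802 m.

2.08 m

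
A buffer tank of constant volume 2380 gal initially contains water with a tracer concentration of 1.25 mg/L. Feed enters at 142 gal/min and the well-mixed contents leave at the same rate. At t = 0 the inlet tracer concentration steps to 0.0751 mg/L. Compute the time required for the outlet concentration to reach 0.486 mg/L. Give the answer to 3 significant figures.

17.6 min

Mass balance on the solute (V constant): V dC/dt = Q(C_in − C), so τ = V/Q = 16.761 min.
C(t) = C_in + (C₀ − C_in) e^(−t/τ). Set C = 0.486 and solve for t:
e^(−t/τ) = (C − C_in)/(C₀ − C_in) = (0.486 − 0.0751)/(1.25 − 0.0751) = 0.34973
t = −τ ln(…) = 16.761 × 1.0506 = 17.608 min.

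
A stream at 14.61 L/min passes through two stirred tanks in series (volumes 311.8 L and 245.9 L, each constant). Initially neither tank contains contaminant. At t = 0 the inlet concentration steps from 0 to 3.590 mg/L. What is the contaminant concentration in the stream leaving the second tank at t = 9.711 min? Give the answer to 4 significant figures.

0.3367 mg/L

Each tank obeys Vᵢ dCᵢ/dt = Q(Cᵢ₋₁ − Cᵢ), so τᵢ = Vᵢ/Q.
τ₁ = 311.8/14.61 = 21.3415 min; τ₂ = 245.9/14.61 = 16.8309 min.
Solving the cascade with C₁(0)=C₂(0)=0 gives C₂(t) = C_in[1 − (τ₁ e^(−t/τ₁) − τ₂ e^(−t/τ₂))/(τ₁ − τ₂)].
At t = 9.711: e^(−t/τ₁) = 0.634430, e^(−t/τ₂) = 0.561596.
C₂ = 3.590·[1 − (21.3415·0.634430 − 16.8309·0.561596)/(4.51061)] = 3.590·0.0937939 = 0.336720 mg/L.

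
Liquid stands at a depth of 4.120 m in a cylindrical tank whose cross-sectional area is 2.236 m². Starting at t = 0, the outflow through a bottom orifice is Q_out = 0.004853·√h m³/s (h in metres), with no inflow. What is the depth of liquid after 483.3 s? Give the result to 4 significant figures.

2.266 m

Volume balance on the tank: A dh/dt = −0.004853 √h.
Separate and integrate: 2(√h − √h₀) = −(0.004853/A) t.
√h = √4.120 − 0.004853·483.3/(2·2.236) = 2.02978 − 0.524476 = 1.50530.
h = 1.50530² = 2.26594 m.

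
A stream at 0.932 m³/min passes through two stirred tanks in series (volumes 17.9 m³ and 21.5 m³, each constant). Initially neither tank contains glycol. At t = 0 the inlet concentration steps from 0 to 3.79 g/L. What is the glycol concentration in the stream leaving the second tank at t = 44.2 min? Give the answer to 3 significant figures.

Species balance on tank i: dCᵢ/dt = (Cᵢ₋₁ − Cᵢ)/τᵢ with τᵢ = Vᵢ/Q.
τ₁ = 17.9/0.932 = 19.206 min; τ₂ = 21.5/0.932 = 23.069 min.
Solving the cascade with C₁(0)=C₂(0)=0 gives C₂(t) = C_in[1 − (τ₁ e^(−t/τ₁) − τ₂ e^(−t/τ₂))/(τ₁ − τ₂)].
At t = 44.2: e^(−t/τ₁) = 0.10012, e^(−t/τ₂) = 0.14719.
C₂ = 3.79·[1 − (19.206·0.10012 − 23.069·0.14719)/(-3.8627)] = 3.79·0.61877 = 2.3451 g/L.

2.35 g/L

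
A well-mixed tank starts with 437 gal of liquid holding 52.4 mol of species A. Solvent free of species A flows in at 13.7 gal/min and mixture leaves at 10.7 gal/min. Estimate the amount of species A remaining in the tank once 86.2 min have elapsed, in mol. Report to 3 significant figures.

9.98 mol

Total volume: dV/dt = Q_in − Q_out = 3.0000 gal/min, so V(t) = 437 + 3.0000 t and V(86.2) = 695.60 gal.
Solute balance: dm/dt = 0 − Q_out C = −Q_out m/V(t).
Separate: dm/m = −Q_out dt/V(t) ⇒ ln(m/m₀) = −(Q_out/(Q_in−Q_out)) ln(V/V₀).
m = m₀ (V₀/V)^(Q_out/(Q_in−Q_out)) = 52.4 × (437/695.60)^(3.5667) = 9.9839 mol.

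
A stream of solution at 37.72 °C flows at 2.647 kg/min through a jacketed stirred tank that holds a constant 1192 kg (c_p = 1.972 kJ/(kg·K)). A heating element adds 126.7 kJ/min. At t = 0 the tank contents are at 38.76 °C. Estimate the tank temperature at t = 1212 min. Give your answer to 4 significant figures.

60.42 °C

M c_p dT/dt = ṁ c_p (T_in − T) + Q̇.
τ = M/ṁ = 450.321 min; T_ss = T_in + Q̇/(ṁ c_p) = 37.72 + 126.7/(2.647·1.972) = 61.9926 °C.
T approaches T_ss exponentially: T(t) = T_ss + (T₀ − T_ss) e^(−t/τ).
T(1212) = 61.9926 + (-23.2326)·e^(−1212/450.321) = 61.9926 + (-23.2326)·0.0677851 = 60.4177 °C.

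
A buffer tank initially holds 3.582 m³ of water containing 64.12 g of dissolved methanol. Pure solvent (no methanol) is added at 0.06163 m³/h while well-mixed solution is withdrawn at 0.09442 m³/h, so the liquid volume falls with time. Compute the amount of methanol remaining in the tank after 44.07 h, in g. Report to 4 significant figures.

Let m(t) be the amount of methanol. Volume: V(t) = V₀ + (Q_in − Q_out) t = 3.582 − 0.0327900 t; V(44.07) = 2.13694 m³.
Species balance (pure solvent in): dm/dt = −Q_out · m/V(t).
Separate: dm/m = −Q_out dt/V(t) ⇒ ln(m/m₀) = −(Q_out/(Q_in−Q_out)) ln(V/V₀).
m = m₀ (V₀/V)^(Q_out/(Q_in−Q_out)) = 64.12 × (3.582/2.13694)^(-2.87954) = 14.4884 g.

14.49 g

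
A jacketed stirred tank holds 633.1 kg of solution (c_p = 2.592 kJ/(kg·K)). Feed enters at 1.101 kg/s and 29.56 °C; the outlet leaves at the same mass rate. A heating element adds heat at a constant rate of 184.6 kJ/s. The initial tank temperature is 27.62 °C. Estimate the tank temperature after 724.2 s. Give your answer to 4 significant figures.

75.34 °C

M c_p dT/dt = ṁ c_p (T_in − T) + Q̇.
Rearrange: dT/dt = (T_ss − T)/τ with τ = M/ṁ = 575.023 s and T_ss = T_in + Q̇/(ṁ c_p) = 94.2459 °C.
Integrating: T(t) = T_ss + (T₀ − T_ss) e^(−t/τ).
T(724.2) = 94.2459 + (-66.6259)·e^(−724.2/575.023) = 94.2459 + (-66.6259)·0.283816 = 75.3364 °C.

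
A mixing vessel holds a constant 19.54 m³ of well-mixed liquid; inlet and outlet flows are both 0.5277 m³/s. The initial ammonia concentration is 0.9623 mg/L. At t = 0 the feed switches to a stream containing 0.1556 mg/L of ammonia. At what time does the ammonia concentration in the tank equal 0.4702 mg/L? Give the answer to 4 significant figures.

34.87 s

Transient balance on the dissolved component: V dC/dt = Q(C_in − C), so τ = V/Q = 37.0286 s.
C(t) = C_in + (C₀ − C_in) e^(−t/τ). Set C = 0.4702 and solve for t:
e^(−t/τ) = (C − C_in)/(C₀ − C_in) = (0.4702 − 0.1556)/(0.9623 − 0.1556) = 0.389984
t = −τ ln(…) = 37.0286 × 0.941650 = 34.8680 s.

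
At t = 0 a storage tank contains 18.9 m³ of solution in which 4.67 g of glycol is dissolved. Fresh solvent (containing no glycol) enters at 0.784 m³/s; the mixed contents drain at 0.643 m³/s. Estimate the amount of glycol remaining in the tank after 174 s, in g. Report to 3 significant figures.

Total volume: dV/dt = Q_in − Q_out = 0.14100 m³/s, so V(t) = 18.9 + 0.14100 t and V(174) = 43.434 m³.
Solute balance: dm/dt = 0 − Q_out C = −Q_out m/V(t).
dm/m = −Q_out dt/(V₀ + 0.14100 t); integrating gives ln(m/m₀) = −(Q_out/(Q_in−Q_out)) ln(V/V₀).
m = m₀ (V₀/V)^(Q_out/(Q_in−Q_out)) = 4.67 × (18.9/43.434)^(4.5603) = 0.10505 g.

0.105 g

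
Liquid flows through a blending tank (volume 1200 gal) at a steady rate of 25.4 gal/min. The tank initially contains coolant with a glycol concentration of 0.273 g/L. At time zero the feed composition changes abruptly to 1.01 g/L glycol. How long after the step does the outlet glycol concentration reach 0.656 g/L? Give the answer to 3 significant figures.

34.6 min

Species balance: V dC/dt = Q(C_in − C) ⇒ τ = V/Q = 47.244 min.
C(t) = C_in + (C₀ − C_in) e^(−t/τ). Set C = 0.656 and solve for t:
e^(−t/τ) = (C − C_in)/(C₀ − C_in) = (0.656 − 1.01)/(0.273 − 1.01) = 0.48033
t = −τ ln(…) = 47.244 × 0.73329 = 34.644 min.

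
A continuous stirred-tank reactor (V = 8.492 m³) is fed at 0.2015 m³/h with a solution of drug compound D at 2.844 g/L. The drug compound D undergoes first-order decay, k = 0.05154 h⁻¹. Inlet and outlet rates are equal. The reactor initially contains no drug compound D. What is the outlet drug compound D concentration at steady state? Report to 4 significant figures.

V dC/dt = Q(C_in − C) − k V C.
Steady state (dC/dt = 0): C_ss = Q C_in/(Q + kV) = C_in/(1 + kV/Q).
C_ss = 0.2015·2.844/(0.2015 + 0.05154·8.492) = 0.573066/0.639178 = 0.896568 g/L.

0.8966 g/L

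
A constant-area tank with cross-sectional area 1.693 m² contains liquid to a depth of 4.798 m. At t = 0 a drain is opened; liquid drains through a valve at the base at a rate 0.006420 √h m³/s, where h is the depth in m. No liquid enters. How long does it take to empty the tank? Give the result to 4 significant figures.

1155 s

A dh/dt = −Q_out = −0.006420 √h.
This is separable: 2 d(√h)/dt = −0.006420/A, so √h = √h₀ − (0.006420/(2A)) t.
Set h = 0: 2√h₀ = (0.006420/A) t_empty ⇒ t_empty = 2A√h₀/0.006420.
t_empty = 2·1.693·√4.798/0.006420 = 3.38600·2.19043/0.006420 = 1155.27 s.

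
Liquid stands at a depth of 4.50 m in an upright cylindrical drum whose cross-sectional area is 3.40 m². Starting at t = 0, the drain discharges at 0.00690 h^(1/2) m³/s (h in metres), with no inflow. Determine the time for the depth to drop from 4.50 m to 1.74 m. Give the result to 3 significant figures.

791 s

A dh/dt = −Q_out = −0.00690 √h.
∫ h^(−1/2) dh = −(0.00690/A) ∫ dt, giving 2√h = 2√h₀ − (0.00690/A) t.
t = 2A(√h₀ − √h)/0.00690 = 2·3.40·(√4.50 − √1.74)/0.00690
  = 6.8000 × (2.1213 − 1.3191) / 0.00690 = 790.60 s.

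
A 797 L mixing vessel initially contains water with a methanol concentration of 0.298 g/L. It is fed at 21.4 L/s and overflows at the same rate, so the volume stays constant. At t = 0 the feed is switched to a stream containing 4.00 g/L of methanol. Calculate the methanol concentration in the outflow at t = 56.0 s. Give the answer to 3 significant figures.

Unsteady species balance (constant V, well mixed): V dC/dt = Q(C_in − C).
Time constant τ = V/Q = 797/21.4 = 37.243 s.
Integrating: C(t) = C_in + (C₀ − C_in) e^(−t/τ).
C(56.0) = 4.00 + (0.298 − 4.00)·e^(−56.0/37.243) = 4.00 + (-3.7020)·0.22232 = 3.1770 g/L.

3.18 g/L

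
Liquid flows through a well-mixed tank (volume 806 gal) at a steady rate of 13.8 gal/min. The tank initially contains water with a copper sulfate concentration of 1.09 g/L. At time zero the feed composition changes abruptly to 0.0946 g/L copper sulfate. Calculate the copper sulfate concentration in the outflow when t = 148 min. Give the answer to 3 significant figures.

0.174 g/L

Transient balance on the dissolved component: V dC/dt = Q(C_in − C).
Rewrite as dC/dt + C/τ = C_in/τ, τ = V/Q = 58.406 min.
C approaches C_in exponentially: C(t) = C_in + (C₀ − C_in) e^(−t/τ).
C(148) = 0.0946 + (1.09 − 0.0946)·e^(−148/58.406) = 0.0946 + (0.99540)·0.079341 = 0.17358 g/L.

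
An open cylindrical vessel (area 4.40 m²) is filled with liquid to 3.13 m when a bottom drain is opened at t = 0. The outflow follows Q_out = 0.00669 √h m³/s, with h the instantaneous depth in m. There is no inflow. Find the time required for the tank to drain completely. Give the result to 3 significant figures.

Mass balance (ρ constant): A dh/dt = −0.00669 √h.
∫ h^(−1/2) dh = −(0.00669/A) ∫ dt, giving 2√h = 2√h₀ − (0.00669/A) t.
Set h = 0: 2√h₀ = (0.00669/A) t_empty ⇒ t_empty = 2A√h₀/0.00669.
t_empty = 2·4.40·√3.13/0.00669 = 8.8000·1.7692/0.00669 = 2327.2 s.

2330 s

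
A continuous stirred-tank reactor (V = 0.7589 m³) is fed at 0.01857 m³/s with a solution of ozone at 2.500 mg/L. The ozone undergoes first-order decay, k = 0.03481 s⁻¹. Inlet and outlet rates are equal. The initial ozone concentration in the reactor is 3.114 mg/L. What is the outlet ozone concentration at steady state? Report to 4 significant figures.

1.032 mg/L

V dC/dt = Q(C_in − C) − k V C.
Steady state (dC/dt = 0): C_ss = Q C_in/(Q + kV) = C_in/(1 + kV/Q).
C_ss = 0.01857·2.500/(0.01857 + 0.03481·0.7589) = 0.0464250/0.0449873 = 1.03196 mg/L.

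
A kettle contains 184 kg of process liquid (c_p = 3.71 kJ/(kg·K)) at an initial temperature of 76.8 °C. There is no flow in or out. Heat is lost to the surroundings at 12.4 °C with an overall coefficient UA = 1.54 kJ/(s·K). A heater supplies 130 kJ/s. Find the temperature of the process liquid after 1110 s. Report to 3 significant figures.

Lumped-capacitance energy balance: M c_p dT/dt = UA(T_amb − T) + Q̇.
dT/dt = (T_ss − T)/τ with T_ss = T_amb + Q̇/UA = 12.4 + 130/1.54 = 96.816 °C, τ = M c_p/UA = 184·3.71/1.54 = 443.27 s.
T approaches T_ss exponentially: T(t) = T_ss + (T₀ − T_ss) e^(−t/τ).
T(1110) = 96.816 + (-20.016)·0.081749 = 95.179 °C.

95.2 °C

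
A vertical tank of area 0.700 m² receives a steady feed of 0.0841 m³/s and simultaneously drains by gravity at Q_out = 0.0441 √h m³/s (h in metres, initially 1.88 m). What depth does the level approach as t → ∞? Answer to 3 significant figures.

3.64 m

Level balance: A dh/dt = 0.0841 − 0.0441 √h. Setting dh/dt = 0:
Q_in = 0.0441 √h_ss ⇒ √h_ss = 0.0841/0.0441 = 1.9070.
h_ss = 1.9070² = 3.6368 m. (Since h₀ = 1.88 m < h_ss, the level will rise toward this value.)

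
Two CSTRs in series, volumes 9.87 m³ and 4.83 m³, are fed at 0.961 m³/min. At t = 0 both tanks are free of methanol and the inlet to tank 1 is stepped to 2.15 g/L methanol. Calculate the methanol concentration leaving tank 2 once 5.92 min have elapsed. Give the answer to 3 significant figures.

0.419 g/L

Species balance on tank i: dCᵢ/dt = (Cᵢ₋₁ − Cᵢ)/τᵢ with τᵢ = Vᵢ/Q.
τ₁ = 9.87/0.961 = 10.271 min; τ₂ = 4.83/0.961 = 5.0260 min.
Tank 1: C₁ = C_in(1 − e^(−t/τ₁)). Tank 2 (τ₁ ≠ τ₂): C₂ = C_in[1 − (τ₁ e^(−t/τ₁) − τ₂ e^(−t/τ₂))/(τ₁ − τ₂)].
At t = 5.92: e^(−t/τ₁) = 0.56191, e^(−t/τ₂) = 0.30793.
C₂ = 2.15·[1 − (10.271·0.56191 − 5.0260·0.30793)/(5.2445)] = 2.15·0.19469 = 0.41858 g/L.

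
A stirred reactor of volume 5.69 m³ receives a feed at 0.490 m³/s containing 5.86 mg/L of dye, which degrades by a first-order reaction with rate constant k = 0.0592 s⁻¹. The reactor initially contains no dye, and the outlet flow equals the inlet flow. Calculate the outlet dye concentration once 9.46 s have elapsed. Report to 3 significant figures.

V dC/dt = Q(C_in − C) − k V C.
This is linear with rate a = Q/V + k = 0.14532 s⁻¹.
C_ss = Q C_in/(Q + kV) = 3.4727 mg/L; C(t) = C_ss + (C₀ − C_ss) e^(−a t).
C(9.46) = 3.4727 + (-3.4727)·e^(−0.14532·9.46) = 3.4727 + (-3.4727)·0.25292 = 2.5944 mg/L.

2.59 mg/L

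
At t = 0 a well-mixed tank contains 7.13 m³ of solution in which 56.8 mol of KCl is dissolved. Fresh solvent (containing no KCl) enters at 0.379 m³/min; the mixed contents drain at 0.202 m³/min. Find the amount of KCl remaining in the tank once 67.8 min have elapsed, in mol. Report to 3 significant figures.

Let m(t) be the amount of KCl. Volume: V(t) = V₀ + (Q_in − Q_out) t = 7.13 + 0.17700 t; V(67.8) = 19.131 m³.
Solute balance: dm/dt = 0 − Q_out C = −Q_out m/V(t).
dm/m = −Q_out dt/(V₀ + 0.17700 t); integrating gives ln(m/m₀) = −(Q_out/(Q_in−Q_out)) ln(V/V₀).
m = m₀ (V₀/V)^(Q_out/(Q_in−Q_out)) = 56.8 × (7.13/19.131)^(1.1412) = 18.415 mol.

18.4 mol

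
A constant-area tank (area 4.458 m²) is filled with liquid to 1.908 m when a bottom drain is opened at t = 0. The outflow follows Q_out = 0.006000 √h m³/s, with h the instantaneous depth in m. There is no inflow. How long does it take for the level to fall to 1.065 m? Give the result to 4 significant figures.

Volume balance on the tank: A dh/dt = −0.006000 √h.
Separate and integrate: 2(√h − √h₀) = −(0.006000/A) t.
t = 2A(√h₀ − √h)/0.006000 = 2·4.458·(√1.908 − √1.065)/0.006000
  = 8.91600 × (1.38130 − 1.03199) / 0.006000 = 519.083 s.

519.1 s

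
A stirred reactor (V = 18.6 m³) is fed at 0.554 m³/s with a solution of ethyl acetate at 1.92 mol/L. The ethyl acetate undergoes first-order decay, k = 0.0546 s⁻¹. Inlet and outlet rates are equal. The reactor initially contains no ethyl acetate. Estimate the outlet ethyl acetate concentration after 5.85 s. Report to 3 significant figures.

0.264 mol/L

V dC/dt = Q(C_in − C) − k V C.
This is linear with rate a = Q/V + k = 0.084385 s⁻¹.
C_ss = Q C_in/(Q + kV) = 0.67769 mol/L; C(t) = C_ss + (C₀ − C_ss) e^(−a t).
C(5.85) = 0.67769 + (-0.67769)·e^(−0.084385·5.85) = 0.67769 + (-0.67769)·0.61039 = 0.26403 mol/L.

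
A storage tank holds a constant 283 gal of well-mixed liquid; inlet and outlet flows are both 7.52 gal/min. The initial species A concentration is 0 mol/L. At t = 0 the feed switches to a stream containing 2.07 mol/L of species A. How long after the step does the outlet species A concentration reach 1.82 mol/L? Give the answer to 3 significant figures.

79.6 min

Species balance on the tank: V dC/dt = Q(C_in − C), so τ = V/Q = 37.633 min.
C(t) = C_in + (C₀ − C_in) e^(−t/τ). Set C = 1.82 and solve for t:
e^(−t/τ) = (C − C_in)/(C₀ − C_in) = (1.82 − 2.07)/(0 − 2.07) = 0.12077
t = −τ ln(…) = 37.633 × 2.1138 = 79.550 min.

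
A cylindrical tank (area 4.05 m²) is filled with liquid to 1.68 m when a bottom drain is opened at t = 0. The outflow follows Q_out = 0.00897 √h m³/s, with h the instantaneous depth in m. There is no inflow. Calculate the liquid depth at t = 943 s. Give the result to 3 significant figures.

A dh/dt = −Q_out = −0.00897 √h.
∫ h^(−1/2) dh = −(0.00897/A) ∫ dt, giving 2√h = 2√h₀ − (0.00897/A) t.
√h = √1.68 − 0.00897·943/(2·4.05) = 1.2961 − 1.0443 = 0.25186.
h = 0.25186² = 0.063435 m.

0.0634 m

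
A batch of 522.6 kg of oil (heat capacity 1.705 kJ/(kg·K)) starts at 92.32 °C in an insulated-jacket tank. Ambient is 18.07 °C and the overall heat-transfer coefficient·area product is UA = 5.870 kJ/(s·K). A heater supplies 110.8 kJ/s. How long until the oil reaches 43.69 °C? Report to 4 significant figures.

Lumped-capacitance energy balance: M c_p dT/dt = UA(T_amb − T) + Q̇.
τ = M c_p/UA = 151.794 s; T_ss = T_amb + Q̇/UA = 18.07 + 110.8/5.870 = 36.9456 °C.
T(t) = T_ss + (T₀ − T_ss)e^(−t/τ); set T = 43.69:
t = −τ ln[(T − T_ss)/(T₀ − T_ss)] = −151.794 · ln(0.121796) = 319.589 s.

319.6 s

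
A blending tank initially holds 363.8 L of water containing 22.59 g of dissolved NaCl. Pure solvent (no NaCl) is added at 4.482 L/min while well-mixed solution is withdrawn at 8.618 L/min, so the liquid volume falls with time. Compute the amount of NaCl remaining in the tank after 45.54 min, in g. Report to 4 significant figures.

4.943 g

Let m(t) be the amount of NaCl. Volume: V(t) = V₀ + (Q_in − Q_out) t = 363.8 − 4.13600 t; V(45.54) = 175.447 L.
No NaCl enters, so dm/dt = −Q_out · (m/V).
dm/m = −Q_out dt/(V₀ − 4.13600 t); integrating gives ln(m/m₀) = −(Q_out/(Q_in−Q_out)) ln(V/V₀).
m = m₀ (V₀/V)^(Q_out/(Q_in−Q_out)) = 22.59 × (363.8/175.447)^(-2.08366) = 4.94294 g.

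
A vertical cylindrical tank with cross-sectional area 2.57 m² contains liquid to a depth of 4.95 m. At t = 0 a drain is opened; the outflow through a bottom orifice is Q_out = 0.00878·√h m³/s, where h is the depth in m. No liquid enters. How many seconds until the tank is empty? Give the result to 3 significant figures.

A dh/dt = −Q_out = −0.00878 √h.
This is separable: 2 d(√h)/dt = −0.00878/A, so √h = √h₀ − (0.00878/(2A)) t.
Tank is empty when √h = 0: t_empty = 2A√h₀/0.00878.
t_empty = 2·2.57·√4.95/0.00878 = 5.1400·2.2249/0.00878 = 1302.5 s.

1300 s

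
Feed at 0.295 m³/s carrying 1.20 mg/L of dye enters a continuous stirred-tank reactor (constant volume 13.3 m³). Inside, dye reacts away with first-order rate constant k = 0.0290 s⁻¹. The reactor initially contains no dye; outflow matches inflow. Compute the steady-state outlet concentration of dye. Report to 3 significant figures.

0.520 mg/L

Species balance: V dC/dt = Q C_in − Q C − k V C.
At steady state: 0 = Q C_in − (Q + kV) C_ss, so C_ss = Q C_in/(Q + kV).
C_ss = 0.295·1.20/(0.295 + 0.0290·13.3) = 0.35400/0.68070 = 0.52005 mg/L.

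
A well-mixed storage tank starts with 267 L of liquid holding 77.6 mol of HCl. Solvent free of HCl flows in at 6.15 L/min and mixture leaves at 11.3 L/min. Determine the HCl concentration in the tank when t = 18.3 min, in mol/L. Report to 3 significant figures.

0.173 mol/L

Total volume: dV/dt = Q_in − Q_out = -5.1500 L/min, so V(t) = 267 − 5.1500 t and V(18.3) = 172.75 L.
Species balance (pure solvent in): dm/dt = −Q_out · m/V(t).
dm/m = −Q_out dt/(V₀ − 5.1500 t); integrating gives ln(m/m₀) = −(Q_out/(Q_in−Q_out)) ln(V/V₀).
m = m₀ (V₀/V)^(Q_out/(Q_in−Q_out)) = 77.6 × (267/172.75)^(-2.1942) = 29.853 mol.
C = m/V = 29.853/172.75 = 0.17280 mol/L.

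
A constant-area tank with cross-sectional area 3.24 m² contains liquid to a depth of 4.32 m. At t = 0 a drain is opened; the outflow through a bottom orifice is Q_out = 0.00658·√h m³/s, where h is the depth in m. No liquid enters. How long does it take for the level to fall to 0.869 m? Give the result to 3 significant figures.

1130 s

With no inflow, A dh/dt = −0.00658 √h.
Separate and integrate: 2(√h − √h₀) = −(0.00658/A) t.
t = 2A(√h₀ − √h)/0.00658 = 2·3.24·(√4.32 − √0.869)/0.00658
  = 6.4800 × (2.0785 − 0.93220) / 0.00658 = 1128.8 s.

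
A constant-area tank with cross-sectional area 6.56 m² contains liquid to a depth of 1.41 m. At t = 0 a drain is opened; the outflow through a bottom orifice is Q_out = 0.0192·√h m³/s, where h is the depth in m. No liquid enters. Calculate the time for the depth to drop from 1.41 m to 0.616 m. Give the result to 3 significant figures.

275 s

A dh/dt = −Q_out = −0.0192 √h.
This is separable: 2 d(√h)/dt = −0.0192/A, so √h = √h₀ − (0.0192/(2A)) t.
t = 2A(√h₀ − √h)/0.0192 = 2·6.56·(√1.41 − √0.616)/0.0192
  = 13.120 × (1.1874 − 0.78486) / 0.0192 = 275.09 s.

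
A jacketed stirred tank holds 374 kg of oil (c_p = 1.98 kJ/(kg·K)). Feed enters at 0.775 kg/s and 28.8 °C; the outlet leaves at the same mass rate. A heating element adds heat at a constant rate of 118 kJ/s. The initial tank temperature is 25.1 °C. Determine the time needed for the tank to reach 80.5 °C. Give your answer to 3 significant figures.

Unsteady energy balance on the tank contents: M c_p dT/dt = ṁ c_p (T_in − T) + 118.
τ = M/ṁ = 482.58 s; T_ss = T_in + Q̇/(ṁ c_p) = 105.70 °C.
T(t) = T_ss + (T₀ − T_ss) e^(−t/τ). Set T = 80.5:
e^(−t/τ) = (80.5 − 105.70)/(25.1 − 105.70) = 0.31264
t = −482.58 · ln(0.31264) = 561.10 s.

561 s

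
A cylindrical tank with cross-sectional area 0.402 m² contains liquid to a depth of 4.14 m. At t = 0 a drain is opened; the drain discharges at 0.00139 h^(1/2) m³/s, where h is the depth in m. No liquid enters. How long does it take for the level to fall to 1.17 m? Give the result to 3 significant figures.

A dh/dt = −Q_out = −0.00139 √h.
∫ h^(−1/2) dh = −(0.00139/A) ∫ dt, giving 2√h = 2√h₀ − (0.00139/A) t.
t = 2A(√h₀ − √h)/0.00139 = 2·0.402·(√4.14 − √1.17)/0.00139
  = 0.80400 × (2.0347 − 1.0817) / 0.00139 = 551.25 s.

551 s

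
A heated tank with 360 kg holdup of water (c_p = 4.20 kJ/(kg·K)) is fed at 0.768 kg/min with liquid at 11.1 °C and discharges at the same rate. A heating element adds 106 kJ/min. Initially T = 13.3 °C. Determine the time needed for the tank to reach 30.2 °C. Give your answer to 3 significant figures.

Unsteady energy balance on the tank contents: M c_p dT/dt = ṁ c_p (T_in − T) + 106.
τ = M/ṁ = 468.75 min; T_ss = T_in + Q̇/(ṁ c_p) = 43.962 °C.
T(t) = T_ss + (T₀ − T_ss) e^(−t/τ). Set T = 30.2:
e^(−t/τ) = (30.2 − 43.962)/(13.3 − 43.962) = 0.44883
t = −468.75 · ln(0.44883) = 375.52 min.

376 min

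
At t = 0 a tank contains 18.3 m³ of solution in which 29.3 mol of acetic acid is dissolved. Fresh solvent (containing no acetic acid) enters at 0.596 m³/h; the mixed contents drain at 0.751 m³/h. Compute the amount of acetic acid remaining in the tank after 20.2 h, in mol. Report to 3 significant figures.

11.8 mol

Total volume: dV/dt = Q_in − Q_out = -0.15500 m³/h, so V(t) = 18.3 − 0.15500 t and V(20.2) = 15.169 m³.
Solute balance: dm/dt = 0 − Q_out C = −Q_out m/V(t).
dm/m = −Q_out dt/(V₀ − 0.15500 t); integrating gives ln(m/m₀) = −(Q_out/(Q_in−Q_out)) ln(V/V₀).
m = m₀ (V₀/V)^(Q_out/(Q_in−Q_out)) = 29.3 × (18.3/15.169)^(-4.8452) = 11.804 mol.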